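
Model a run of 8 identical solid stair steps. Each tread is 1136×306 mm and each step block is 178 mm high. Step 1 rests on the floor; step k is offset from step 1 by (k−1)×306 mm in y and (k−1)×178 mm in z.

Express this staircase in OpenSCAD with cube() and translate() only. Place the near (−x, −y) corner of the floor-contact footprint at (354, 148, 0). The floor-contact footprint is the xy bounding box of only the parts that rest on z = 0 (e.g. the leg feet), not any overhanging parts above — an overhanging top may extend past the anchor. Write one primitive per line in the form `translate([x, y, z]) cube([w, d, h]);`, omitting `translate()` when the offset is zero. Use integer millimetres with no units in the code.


translate([354, 148, 0]) cube([1136, 306, 178]);
translate([354, 454, 178]) cube([1136, 306, 178]);
translate([354, 760, 356]) cube([1136, 306, 178]);
translate([354, 1066, 534]) cube([1136, 306, 178]);
translate([354, 1372, 712]) cube([1136, 306, 178]);
translate([354, 1678, 890]) cube([1136, 306, 178]);
translate([354, 1984, 1068]) cube([1136, 306, 178]);
translate([354, 2290, 1246]) cube([1136, 306, 178]);


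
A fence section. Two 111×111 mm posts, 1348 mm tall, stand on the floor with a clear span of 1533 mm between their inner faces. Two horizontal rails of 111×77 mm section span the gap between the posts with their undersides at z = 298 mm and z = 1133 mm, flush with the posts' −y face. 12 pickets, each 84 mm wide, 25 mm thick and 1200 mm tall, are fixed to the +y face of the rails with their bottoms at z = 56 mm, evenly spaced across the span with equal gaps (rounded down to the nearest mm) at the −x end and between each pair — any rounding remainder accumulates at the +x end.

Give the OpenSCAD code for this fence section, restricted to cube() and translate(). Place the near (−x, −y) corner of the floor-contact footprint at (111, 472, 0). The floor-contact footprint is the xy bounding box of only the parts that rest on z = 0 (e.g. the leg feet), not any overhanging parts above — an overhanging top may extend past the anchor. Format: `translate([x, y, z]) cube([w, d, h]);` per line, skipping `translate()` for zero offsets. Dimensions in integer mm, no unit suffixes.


translate([111, 472, 0]) cube([111, 111, 1348]);
translate([1755, 472, 0]) cube([111, 111, 1348]);
translate([222, 472, 298]) cube([1533, 111, 77]);
translate([222, 472, 1133]) cube([1533, 111, 77]);
translate([262, 583, 56]) cube([84, 25, 1200]);
translate([386, 583, 56]) cube([84, 25, 1200]);
translate([510, 583, 56]) cube([84, 25, 1200]);
translate([634, 583, 56]) cube([84, 25, 1200]);
translate([758, 583, 56]) cube([84, 25, 1200]);
translate([882, 583, 56]) cube([84, 25, 1200]);
translate([1006, 583, 56]) cube([84, 25, 1200]);
translate([1130, 583, 56]) cube([84, 25, 1200]);
translate([1254, 583, 56]) cube([84, 25, 1200]);
translate([1378, 583, 56]) cube([84, 25, 1200]);
translate([1502, 583, 56]) cube([84, 25, 1200]);
translate([1626, 583, 56]) cube([84, 25, 1200]);


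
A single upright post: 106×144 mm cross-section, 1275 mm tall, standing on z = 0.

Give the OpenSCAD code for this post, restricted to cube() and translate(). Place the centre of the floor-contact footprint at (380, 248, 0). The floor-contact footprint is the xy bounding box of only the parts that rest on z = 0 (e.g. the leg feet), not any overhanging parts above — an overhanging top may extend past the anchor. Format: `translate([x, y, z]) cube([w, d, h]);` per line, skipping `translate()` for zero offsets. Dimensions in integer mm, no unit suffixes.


translate([327, 176, 0]) cube([106, 144, 1275]);


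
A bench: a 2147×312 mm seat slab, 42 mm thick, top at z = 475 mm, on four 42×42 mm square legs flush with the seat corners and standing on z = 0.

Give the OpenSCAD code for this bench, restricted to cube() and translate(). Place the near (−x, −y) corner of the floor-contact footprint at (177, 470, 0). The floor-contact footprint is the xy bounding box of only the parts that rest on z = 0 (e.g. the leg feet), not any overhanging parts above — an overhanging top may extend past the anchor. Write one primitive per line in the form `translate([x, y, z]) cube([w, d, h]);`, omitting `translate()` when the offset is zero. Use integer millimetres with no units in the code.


translate([177, 470, 433]) cube([2147, 312, 42]);
translate([177, 470, 0]) cube([42, 42, 433]);
translate([177, 740, 0]) cube([42, 42, 433]);
translate([2282, 470, 0]) cube([42, 42, 433]);
translate([2282, 740, 0]) cube([42, 42, 433]);


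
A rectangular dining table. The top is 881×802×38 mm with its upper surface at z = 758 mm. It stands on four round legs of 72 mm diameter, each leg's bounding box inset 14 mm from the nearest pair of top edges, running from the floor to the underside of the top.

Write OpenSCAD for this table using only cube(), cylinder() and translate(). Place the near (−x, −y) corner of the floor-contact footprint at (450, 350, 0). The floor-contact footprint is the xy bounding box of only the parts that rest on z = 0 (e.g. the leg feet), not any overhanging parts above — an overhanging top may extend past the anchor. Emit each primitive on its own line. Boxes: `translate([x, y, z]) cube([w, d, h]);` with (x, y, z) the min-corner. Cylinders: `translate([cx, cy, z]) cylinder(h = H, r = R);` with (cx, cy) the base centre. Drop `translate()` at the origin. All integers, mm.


// leg_h = 758 - 38 = 720
translate([436, 336, 720]) cube([881, 802, 38]);
translate([486, 386, 0]) cylinder(h = 720, r = 36);
translate([1267, 386, 0]) cylinder(h = 720, r = 36);
translate([486, 1088, 0]) cylinder(h = 720, r = 36);
translate([1267, 1088, 0]) cylinder(h = 720, r = 36);


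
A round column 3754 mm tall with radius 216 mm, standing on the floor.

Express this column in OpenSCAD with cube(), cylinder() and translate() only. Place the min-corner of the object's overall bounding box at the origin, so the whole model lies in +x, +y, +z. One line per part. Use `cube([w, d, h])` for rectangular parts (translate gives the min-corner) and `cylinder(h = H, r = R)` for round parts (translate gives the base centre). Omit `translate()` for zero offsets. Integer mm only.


translate([216, 216, 0]) cylinder(h = 3754, r = 216);


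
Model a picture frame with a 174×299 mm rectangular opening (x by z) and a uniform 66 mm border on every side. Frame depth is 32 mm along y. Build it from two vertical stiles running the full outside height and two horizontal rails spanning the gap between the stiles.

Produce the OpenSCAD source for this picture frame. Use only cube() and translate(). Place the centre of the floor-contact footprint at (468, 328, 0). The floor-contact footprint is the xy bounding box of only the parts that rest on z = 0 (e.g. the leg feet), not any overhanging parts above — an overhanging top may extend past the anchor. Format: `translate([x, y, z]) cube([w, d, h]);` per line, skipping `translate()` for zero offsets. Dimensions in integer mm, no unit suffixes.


translate([315, 312, 0]) cube([66, 32, 431]);
translate([555, 312, 0]) cube([66, 32, 431]);
translate([381, 312, 0]) cube([174, 32, 66]);
translate([381, 312, 365]) cube([174, 32, 66]);


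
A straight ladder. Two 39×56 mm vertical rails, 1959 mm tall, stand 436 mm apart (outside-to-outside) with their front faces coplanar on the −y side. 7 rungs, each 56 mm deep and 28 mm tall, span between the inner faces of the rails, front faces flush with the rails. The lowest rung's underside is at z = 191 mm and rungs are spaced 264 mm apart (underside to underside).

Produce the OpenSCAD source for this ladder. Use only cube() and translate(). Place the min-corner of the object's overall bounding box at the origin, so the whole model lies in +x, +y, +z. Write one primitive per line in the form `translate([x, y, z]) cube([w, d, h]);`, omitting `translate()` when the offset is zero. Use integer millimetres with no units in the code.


// rung span = 436 - 2*39 = 358
// rung[k] z = 191 + k*264
cube([39, 56, 1959]);
translate([397, 0, 0]) cube([39, 56, 1959]);
translate([39, 0, 191]) cube([358, 56, 28]);
translate([39, 0, 455]) cube([358, 56, 28]);
translate([39, 0, 719]) cube([358, 56, 28]);
translate([39, 0, 983]) cube([358, 56, 28]);
translate([39, 0, 1247]) cube([358, 56, 28]);
translate([39, 0, 1511]) cube([358, 56, 28]);
translate([39, 0, 1775]) cube([358, 56, 28]);


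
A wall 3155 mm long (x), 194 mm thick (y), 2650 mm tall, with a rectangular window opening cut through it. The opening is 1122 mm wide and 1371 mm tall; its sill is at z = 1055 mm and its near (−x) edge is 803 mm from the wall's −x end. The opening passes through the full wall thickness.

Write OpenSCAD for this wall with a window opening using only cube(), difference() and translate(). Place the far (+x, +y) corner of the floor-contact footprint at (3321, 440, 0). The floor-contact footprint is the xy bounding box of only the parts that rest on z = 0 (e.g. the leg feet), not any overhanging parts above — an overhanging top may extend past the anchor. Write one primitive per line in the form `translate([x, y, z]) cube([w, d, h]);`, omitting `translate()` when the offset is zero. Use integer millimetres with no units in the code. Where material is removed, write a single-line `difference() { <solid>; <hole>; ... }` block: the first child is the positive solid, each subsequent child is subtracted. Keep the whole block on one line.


difference() { translate([166, 246, 0]) cube([3155, 194, 2650]); translate([969, 246, 1055]) cube([1122, 194, 1371]); }


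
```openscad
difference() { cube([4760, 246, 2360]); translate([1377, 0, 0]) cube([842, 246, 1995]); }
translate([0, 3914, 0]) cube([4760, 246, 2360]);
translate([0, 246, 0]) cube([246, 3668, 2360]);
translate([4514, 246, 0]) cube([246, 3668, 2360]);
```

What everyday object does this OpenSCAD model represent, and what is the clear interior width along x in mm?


A single room. The interior width is 4268 mm.

Four walls enclosing a rectangle with a door in the front wall — a room. Outside width 4760 minus two 246 mm walls gives 4268 mm.


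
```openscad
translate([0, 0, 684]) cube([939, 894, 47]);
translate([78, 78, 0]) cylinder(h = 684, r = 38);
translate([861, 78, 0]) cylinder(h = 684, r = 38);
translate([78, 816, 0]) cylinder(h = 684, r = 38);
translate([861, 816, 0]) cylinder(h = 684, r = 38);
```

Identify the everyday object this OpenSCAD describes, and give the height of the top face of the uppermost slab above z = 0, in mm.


A table. The table height is 731 mm.

A 939×894×47 slab sits at z = 684 on four Ø76 mm round legs — a table. The top surface is at 684 + 47 = 731 mm.


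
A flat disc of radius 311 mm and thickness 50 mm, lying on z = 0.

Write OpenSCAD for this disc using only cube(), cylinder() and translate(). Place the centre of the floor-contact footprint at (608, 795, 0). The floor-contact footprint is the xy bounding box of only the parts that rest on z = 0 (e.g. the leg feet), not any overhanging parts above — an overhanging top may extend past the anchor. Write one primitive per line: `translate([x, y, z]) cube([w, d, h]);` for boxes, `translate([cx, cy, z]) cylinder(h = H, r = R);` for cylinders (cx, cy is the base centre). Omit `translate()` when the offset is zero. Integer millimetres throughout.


translate([608, 795, 0]) cylinder(h = 50, r = 311);


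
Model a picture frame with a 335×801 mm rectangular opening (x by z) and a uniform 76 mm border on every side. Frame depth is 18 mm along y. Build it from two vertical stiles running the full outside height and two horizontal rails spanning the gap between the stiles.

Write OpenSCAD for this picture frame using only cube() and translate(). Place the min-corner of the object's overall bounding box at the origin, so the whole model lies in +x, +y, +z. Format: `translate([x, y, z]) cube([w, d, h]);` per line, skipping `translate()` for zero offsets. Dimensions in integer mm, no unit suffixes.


cube([76, 18, 953]);
translate([411, 0, 0]) cube([76, 18, 953]);
translate([76, 0, 0]) cube([335, 18, 76]);
translate([76, 0, 877]) cube([335, 18, 76]);


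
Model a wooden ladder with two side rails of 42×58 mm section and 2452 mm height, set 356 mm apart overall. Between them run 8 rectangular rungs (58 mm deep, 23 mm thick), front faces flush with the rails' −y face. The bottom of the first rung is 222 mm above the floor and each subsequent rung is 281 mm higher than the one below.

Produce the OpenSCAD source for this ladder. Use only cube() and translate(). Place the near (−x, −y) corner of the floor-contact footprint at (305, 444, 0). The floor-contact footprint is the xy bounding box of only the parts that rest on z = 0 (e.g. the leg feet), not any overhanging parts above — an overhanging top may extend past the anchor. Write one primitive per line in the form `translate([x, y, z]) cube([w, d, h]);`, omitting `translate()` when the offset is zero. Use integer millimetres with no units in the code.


translate([305, 444, 0]) cube([42, 58, 2452]);
translate([619, 444, 0]) cube([42, 58, 2452]);
translate([347, 444, 222]) cube([272, 58, 23]);
translate([347, 444, 503]) cube([272, 58, 23]);
translate([347, 444, 784]) cube([272, 58, 23]);
translate([347, 444, 1065]) cube([272, 58, 23]);
translate([347, 444, 1346]) cube([272, 58, 23]);
translate([347, 444, 1627]) cube([272, 58, 23]);
translate([347, 444, 1908]) cube([272, 58, 23]);
translate([347, 444, 2189]) cube([272, 58, 23]);


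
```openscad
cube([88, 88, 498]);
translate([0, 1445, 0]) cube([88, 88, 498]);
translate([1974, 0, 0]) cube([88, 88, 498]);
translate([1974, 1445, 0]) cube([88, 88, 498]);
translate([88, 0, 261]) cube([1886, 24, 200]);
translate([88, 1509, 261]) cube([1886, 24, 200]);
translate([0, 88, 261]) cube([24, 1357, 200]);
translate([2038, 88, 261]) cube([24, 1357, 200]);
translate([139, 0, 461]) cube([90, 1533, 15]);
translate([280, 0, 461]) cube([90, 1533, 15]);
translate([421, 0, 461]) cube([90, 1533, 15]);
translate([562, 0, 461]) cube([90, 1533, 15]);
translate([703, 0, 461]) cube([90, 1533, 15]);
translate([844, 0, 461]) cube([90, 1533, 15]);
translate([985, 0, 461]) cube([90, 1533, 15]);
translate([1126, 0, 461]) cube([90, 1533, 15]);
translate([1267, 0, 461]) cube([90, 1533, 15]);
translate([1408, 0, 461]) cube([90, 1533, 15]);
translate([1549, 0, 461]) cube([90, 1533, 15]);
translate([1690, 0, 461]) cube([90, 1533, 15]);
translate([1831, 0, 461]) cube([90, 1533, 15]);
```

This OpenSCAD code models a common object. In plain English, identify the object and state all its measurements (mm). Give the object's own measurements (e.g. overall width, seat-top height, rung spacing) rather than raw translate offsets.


A bed frame 2062 mm long (x) by 1533 mm wide (y). Four 88×88 mm corner posts, 498 mm tall, at the corners of the footprint. Four rails of 24 mm thickness and 200 mm height run between adjacent posts with their undersides at z = 261 mm, their outer faces flush with the outside of the frame (the two x-running rails run between the posts' inner faces; the two y-running rails run between the posts' inner faces). 13 slats, each 90 mm wide (x) and 15 mm thick, lie across the top of the two x-running rails, running the full 1533 mm width of the frame in y; along x they sit between the end posts with a 51 mm gap after the −x posts and between neighbouring slats, leaving 53 mm before the +x posts.


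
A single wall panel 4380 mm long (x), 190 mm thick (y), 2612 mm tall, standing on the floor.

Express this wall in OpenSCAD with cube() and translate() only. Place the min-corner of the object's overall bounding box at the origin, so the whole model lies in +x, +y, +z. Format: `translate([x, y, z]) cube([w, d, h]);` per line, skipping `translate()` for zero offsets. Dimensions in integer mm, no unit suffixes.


cube([4380, 190, 2612]);


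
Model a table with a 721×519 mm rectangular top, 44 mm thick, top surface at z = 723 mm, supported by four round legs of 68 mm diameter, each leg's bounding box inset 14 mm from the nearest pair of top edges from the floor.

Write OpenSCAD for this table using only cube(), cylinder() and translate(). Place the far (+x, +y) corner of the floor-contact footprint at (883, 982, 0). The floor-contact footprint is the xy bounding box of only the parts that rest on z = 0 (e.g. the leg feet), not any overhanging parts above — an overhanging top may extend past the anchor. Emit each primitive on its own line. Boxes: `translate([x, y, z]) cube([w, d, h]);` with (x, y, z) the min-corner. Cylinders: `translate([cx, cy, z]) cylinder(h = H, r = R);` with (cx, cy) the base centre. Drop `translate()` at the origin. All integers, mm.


translate([176, 477, 679]) cube([721, 519, 44]);
translate([224, 525, 0]) cylinder(h = 679, r = 34);
translate([849, 525, 0]) cylinder(h = 679, r = 34);
translate([224, 948, 0]) cylinder(h = 679, r = 34);
translate([849, 948, 0]) cylinder(h = 679, r = 34);


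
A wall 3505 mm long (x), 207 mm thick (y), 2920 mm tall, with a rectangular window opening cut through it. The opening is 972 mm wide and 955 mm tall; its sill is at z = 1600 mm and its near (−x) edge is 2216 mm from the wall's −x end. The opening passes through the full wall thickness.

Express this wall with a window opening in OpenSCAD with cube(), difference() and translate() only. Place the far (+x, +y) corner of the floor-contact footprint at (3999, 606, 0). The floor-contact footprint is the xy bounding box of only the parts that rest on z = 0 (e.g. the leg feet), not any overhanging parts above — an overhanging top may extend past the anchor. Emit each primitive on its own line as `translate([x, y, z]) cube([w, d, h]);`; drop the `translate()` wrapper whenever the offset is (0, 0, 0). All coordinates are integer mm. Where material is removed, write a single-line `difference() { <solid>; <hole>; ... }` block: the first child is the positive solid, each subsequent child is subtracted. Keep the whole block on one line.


difference() { translate([494, 399, 0]) cube([3505, 207, 2920]); translate([2710, 399, 1600]) cube([972, 207, 955]); }


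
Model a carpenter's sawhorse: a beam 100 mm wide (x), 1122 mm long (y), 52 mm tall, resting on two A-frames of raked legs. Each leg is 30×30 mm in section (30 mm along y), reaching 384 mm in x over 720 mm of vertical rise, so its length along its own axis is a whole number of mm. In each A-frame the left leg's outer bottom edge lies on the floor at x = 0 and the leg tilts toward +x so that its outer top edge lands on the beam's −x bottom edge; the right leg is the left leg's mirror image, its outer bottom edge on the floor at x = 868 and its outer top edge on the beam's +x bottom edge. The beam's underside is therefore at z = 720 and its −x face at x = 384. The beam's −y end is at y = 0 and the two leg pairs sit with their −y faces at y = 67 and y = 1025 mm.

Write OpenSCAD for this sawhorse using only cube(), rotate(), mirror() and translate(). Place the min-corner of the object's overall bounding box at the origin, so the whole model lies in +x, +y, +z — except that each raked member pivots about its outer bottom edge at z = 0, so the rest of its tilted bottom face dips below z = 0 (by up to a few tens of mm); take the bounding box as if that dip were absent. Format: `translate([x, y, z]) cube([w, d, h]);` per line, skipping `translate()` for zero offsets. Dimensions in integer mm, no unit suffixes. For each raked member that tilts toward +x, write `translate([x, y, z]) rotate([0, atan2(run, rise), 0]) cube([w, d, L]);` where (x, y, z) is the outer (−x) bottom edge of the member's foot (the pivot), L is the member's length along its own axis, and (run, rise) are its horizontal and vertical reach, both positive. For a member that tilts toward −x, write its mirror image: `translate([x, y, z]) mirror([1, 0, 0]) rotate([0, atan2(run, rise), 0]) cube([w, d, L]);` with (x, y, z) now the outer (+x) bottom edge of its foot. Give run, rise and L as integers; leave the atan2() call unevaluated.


// leg length = √(384² + 720²) = 816
// right-leg outer foot x = 2·384 + 100 = 868
// beam min-corner = (384, 0, 720)
translate([384, 0, 720]) cube([100, 1122, 52]);
translate([0, 67, 0]) rotate([0, atan2(384, 720), 0]) cube([30, 30, 816]);
translate([868, 67, 0]) mirror([1, 0, 0]) rotate([0, atan2(384, 720), 0]) cube([30, 30, 816]);
translate([0, 1025, 0]) rotate([0, atan2(384, 720), 0]) cube([30, 30, 816]);
translate([868, 1025, 0]) mirror([1, 0, 0]) rotate([0, atan2(384, 720), 0]) cube([30, 30, 816]);


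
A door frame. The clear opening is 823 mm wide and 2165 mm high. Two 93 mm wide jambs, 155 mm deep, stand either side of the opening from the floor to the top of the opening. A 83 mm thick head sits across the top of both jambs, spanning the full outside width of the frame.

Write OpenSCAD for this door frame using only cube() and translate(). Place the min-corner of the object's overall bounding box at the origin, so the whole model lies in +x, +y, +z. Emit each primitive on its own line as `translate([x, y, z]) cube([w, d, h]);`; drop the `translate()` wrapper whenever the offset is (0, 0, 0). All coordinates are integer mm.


cube([93, 155, 2165]);
translate([916, 0, 0]) cube([93, 155, 2165]);
translate([0, 0, 2165]) cube([1009, 155, 83]);


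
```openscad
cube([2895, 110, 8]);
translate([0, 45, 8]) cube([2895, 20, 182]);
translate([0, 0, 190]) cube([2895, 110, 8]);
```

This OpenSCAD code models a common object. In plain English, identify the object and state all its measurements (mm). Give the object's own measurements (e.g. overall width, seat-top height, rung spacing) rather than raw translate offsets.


An I-beam lying along x, 2895 mm long. Overall section height 198 mm. Two flanges 110 mm wide (y) and 8 mm thick, one on the floor and one at the top; a web 20 mm thick runs between them, centred on the flange width.


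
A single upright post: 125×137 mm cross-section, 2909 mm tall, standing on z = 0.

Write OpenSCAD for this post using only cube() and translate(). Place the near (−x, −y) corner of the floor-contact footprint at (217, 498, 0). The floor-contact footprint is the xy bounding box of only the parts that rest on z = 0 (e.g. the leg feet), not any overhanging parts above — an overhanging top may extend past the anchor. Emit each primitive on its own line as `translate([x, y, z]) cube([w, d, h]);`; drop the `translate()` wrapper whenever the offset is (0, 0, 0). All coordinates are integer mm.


translate([217, 498, 0]) cube([125, 137, 2909]);


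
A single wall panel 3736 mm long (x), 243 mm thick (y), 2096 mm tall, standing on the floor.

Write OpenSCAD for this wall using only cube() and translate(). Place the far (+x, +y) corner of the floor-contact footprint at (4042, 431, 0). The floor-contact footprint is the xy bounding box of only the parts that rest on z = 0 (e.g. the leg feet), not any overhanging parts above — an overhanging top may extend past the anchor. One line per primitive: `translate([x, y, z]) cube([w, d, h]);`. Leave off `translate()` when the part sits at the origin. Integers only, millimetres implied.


translate([306, 188, 0]) cube([3736, 243, 2096]);


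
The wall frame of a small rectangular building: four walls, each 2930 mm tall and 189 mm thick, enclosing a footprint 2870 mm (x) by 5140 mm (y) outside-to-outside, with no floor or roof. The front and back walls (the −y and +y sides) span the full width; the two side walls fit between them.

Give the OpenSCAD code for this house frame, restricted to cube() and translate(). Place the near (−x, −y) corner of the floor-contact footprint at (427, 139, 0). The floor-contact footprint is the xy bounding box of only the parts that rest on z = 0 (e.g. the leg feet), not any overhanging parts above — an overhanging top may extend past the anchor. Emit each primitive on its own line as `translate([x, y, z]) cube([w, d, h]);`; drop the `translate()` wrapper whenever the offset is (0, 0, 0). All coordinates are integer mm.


translate([427, 139, 0]) cube([2870, 189, 2930]);
translate([427, 5090, 0]) cube([2870, 189, 2930]);
translate([427, 328, 0]) cube([189, 4762, 2930]);
translate([3108, 328, 0]) cube([189, 4762, 2930]);


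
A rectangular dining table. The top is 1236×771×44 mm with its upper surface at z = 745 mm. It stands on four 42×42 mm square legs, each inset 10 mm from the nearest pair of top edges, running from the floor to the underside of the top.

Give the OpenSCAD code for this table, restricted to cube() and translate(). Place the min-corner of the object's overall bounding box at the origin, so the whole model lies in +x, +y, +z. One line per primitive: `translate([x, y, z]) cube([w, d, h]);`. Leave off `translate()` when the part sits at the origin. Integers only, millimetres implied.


// leg_h = 745 - 44 = 701
translate([0, 0, 701]) cube([1236, 771, 44]);
translate([10, 10, 0]) cube([42, 42, 701]);
translate([1184, 10, 0]) cube([42, 42, 701]);
translate([10, 719, 0]) cube([42, 42, 701]);
translate([1184, 719, 0]) cube([42, 42, 701]);


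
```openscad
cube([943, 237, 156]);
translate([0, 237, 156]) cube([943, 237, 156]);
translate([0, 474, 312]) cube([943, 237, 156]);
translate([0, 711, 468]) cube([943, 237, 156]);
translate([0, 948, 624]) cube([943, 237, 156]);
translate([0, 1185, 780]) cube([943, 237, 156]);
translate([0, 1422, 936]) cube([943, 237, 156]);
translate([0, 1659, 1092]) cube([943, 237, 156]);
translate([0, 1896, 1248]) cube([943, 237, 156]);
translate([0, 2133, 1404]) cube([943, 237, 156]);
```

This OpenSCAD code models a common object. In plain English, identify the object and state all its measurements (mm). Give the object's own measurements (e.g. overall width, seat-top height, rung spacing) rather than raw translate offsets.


A straight staircase of 10 solid steps. Each step is 943 mm wide (x), 237 mm deep (y, the going) and 156 mm tall (the rise). The first step rests on the floor; each subsequent step sits one going further in +y and one rise higher in +z, directly behind and above the previous step with no overlap.


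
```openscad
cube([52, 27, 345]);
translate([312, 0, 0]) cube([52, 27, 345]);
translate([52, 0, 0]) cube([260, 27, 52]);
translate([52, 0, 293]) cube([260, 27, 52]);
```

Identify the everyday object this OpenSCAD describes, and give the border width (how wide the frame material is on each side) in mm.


A picture frame. The border width is 52 mm.

Four thin pieces enclosing a rectangular opening — a picture frame. The two full-height stiles are 345 mm tall; the top rail sits at z = 293 and is 52 mm tall, so the border above the opening is 345 − 293 = 52 mm, matching the stile x-width.


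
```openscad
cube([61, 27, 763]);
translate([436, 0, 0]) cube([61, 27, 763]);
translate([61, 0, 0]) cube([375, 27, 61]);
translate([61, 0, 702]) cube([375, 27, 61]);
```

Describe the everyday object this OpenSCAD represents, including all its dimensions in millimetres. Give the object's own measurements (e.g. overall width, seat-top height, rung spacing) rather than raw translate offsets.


A rectangular picture frame lying in the x–z plane (depth along y). The opening is 375 mm wide (x) by 641 mm tall (z), surrounded by a border 61 mm wide on all four sides. The frame is 27 mm deep and is made of two full-height vertical stiles with two horizontal rails fitted between them.


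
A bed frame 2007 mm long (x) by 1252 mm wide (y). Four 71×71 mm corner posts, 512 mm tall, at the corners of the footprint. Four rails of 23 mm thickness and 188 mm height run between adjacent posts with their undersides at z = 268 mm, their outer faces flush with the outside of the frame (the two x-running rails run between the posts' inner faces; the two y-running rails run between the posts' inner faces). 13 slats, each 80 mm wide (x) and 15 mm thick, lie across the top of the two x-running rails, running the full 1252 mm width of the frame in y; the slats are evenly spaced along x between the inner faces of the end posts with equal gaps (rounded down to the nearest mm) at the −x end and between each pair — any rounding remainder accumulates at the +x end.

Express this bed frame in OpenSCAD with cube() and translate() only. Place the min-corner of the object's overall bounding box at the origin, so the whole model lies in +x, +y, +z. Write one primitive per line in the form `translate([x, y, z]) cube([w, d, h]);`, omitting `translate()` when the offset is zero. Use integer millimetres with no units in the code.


cube([71, 71, 512]);
translate([0, 1181, 0]) cube([71, 71, 512]);
translate([1936, 0, 0]) cube([71, 71, 512]);
translate([1936, 1181, 0]) cube([71, 71, 512]);
translate([71, 0, 268]) cube([1865, 23, 188]);
translate([71, 1229, 268]) cube([1865, 23, 188]);
translate([0, 71, 268]) cube([23, 1110, 188]);
translate([1984, 71, 268]) cube([23, 1110, 188]);
translate([129, 0, 456]) cube([80, 1252, 15]);
translate([267, 0, 456]) cube([80, 1252, 15]);
translate([405, 0, 456]) cube([80, 1252, 15]);
translate([543, 0, 456]) cube([80, 1252, 15]);
translate([681, 0, 456]) cube([80, 1252, 15]);
translate([819, 0, 456]) cube([80, 1252, 15]);
translate([957, 0, 456]) cube([80, 1252, 15]);
translate([1095, 0, 456]) cube([80, 1252, 15]);
translate([1233, 0, 456]) cube([80, 1252, 15]);
translate([1371, 0, 456]) cube([80, 1252, 15]);
translate([1509, 0, 456]) cube([80, 1252, 15]);
translate([1647, 0, 456]) cube([80, 1252, 15]);
translate([1785, 0, 456]) cube([80, 1252, 15]);


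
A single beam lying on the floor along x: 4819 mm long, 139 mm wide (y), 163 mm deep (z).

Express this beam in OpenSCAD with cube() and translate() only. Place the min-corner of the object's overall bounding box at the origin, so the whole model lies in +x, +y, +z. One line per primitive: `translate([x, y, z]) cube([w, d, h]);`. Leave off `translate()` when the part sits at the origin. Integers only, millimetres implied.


cube([4819, 139, 163]);


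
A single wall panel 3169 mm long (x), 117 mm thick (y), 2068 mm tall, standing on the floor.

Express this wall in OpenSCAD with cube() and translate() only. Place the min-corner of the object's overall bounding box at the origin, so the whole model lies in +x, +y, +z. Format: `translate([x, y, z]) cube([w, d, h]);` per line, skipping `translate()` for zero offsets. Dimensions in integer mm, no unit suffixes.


cube([3169, 117, 2068]);


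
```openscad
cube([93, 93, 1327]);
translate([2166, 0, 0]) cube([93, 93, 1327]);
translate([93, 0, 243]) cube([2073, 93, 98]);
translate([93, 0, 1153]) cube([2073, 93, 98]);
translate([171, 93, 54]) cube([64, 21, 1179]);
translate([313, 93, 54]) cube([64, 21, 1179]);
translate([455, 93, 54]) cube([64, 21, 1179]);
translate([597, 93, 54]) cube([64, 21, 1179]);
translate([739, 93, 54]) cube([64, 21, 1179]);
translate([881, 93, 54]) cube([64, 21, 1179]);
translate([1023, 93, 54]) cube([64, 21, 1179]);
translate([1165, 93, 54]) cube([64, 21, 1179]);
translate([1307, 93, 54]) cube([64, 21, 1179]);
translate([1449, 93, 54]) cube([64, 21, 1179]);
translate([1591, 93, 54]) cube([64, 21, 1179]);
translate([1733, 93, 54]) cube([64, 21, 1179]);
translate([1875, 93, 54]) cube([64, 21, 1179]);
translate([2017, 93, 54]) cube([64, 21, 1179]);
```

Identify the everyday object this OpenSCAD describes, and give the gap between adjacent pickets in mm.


A fence section. The picket gap is 78 mm.

Two posts, two rails, 14 pickets — a fence section. Span 2073 mm holds 14 pickets of 64 mm with 15 equal gaps: ⌊(2073 − 14·64) / 15⌋ = 78 mm.


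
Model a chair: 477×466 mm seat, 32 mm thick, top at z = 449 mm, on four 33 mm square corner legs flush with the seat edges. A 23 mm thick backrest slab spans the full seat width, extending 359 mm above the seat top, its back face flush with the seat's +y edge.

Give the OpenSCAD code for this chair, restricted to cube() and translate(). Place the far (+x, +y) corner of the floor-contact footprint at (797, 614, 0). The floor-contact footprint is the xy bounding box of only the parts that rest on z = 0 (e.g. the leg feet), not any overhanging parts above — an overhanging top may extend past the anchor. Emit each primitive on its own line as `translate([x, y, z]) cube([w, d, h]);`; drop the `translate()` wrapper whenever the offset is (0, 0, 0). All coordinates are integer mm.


translate([320, 148, 417]) cube([477, 466, 32]);
translate([320, 148, 0]) cube([33, 33, 417]);
translate([764, 148, 0]) cube([33, 33, 417]);
translate([320, 581, 0]) cube([33, 33, 417]);
translate([764, 581, 0]) cube([33, 33, 417]);
translate([320, 591, 449]) cube([477, 23, 359]);


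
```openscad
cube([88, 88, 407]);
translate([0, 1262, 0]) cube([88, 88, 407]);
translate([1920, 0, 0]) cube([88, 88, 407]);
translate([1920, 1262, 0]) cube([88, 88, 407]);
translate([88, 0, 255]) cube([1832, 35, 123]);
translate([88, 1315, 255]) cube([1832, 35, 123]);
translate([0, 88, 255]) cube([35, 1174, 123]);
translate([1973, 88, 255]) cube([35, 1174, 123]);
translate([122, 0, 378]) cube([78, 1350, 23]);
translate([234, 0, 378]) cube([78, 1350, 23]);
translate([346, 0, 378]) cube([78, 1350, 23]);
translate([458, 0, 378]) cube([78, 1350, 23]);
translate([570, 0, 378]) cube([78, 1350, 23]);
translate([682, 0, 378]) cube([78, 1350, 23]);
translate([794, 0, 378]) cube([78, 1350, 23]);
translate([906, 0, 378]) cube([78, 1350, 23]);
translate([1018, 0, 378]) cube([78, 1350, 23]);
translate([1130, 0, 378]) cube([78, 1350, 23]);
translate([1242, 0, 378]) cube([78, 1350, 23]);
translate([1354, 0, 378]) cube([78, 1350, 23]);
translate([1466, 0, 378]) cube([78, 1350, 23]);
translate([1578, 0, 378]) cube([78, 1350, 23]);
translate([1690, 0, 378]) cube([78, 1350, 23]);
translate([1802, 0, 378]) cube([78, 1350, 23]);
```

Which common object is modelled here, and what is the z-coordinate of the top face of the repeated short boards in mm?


A bed frame. The slat-top height is 401 mm.

Four posts, four rails, and a row of slats — a bed frame. Slats sit on the rails at z = 255 + 123 = 378; with slat thickness 23, the top is 401 mm.


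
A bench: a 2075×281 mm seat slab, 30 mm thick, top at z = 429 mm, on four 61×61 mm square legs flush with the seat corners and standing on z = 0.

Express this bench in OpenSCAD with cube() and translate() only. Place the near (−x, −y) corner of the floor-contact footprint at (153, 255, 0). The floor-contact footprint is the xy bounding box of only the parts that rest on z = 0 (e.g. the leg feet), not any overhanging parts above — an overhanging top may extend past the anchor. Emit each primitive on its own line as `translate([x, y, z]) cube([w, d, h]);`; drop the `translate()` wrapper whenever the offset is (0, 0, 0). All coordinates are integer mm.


translate([153, 255, 399]) cube([2075, 281, 30]);
translate([153, 255, 0]) cube([61, 61, 399]);
translate([153, 475, 0]) cube([61, 61, 399]);
translate([2167, 255, 0]) cube([61, 61, 399]);
translate([2167, 475, 0]) cube([61, 61, 399]);


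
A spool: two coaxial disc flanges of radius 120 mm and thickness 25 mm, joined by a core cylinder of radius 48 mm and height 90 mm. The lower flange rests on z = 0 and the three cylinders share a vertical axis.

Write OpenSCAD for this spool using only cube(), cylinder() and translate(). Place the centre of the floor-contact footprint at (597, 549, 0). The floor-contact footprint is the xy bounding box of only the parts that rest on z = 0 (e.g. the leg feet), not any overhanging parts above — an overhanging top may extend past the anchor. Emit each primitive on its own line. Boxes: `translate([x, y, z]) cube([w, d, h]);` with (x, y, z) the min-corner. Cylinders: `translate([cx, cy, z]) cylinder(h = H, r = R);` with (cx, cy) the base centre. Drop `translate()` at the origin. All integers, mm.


translate([597, 549, 0]) cylinder(h = 25, r = 120);
translate([597, 549, 25]) cylinder(h = 90, r = 48);
translate([597, 549, 115]) cylinder(h = 25, r = 120);


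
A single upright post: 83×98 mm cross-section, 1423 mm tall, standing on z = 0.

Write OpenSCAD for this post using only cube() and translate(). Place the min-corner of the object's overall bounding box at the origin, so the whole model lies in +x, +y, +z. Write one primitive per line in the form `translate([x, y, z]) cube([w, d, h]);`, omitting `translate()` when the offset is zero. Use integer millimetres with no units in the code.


cube([83, 98, 1423]);


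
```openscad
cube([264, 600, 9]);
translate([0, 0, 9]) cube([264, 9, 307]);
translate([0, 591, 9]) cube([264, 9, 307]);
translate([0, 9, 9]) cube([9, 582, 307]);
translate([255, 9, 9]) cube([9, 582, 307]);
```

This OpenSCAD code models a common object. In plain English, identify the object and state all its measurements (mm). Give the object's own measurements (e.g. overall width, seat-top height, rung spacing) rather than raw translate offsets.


An open-topped rectangular box: outside dimensions 264×600×316 mm, with a uniform wall and base thickness of 9 mm. The base is a full 264×600 slab on the floor; four walls sit on top of the base. The front and back walls (the −y and +y sides) span the full width; the two side walls fit between them.


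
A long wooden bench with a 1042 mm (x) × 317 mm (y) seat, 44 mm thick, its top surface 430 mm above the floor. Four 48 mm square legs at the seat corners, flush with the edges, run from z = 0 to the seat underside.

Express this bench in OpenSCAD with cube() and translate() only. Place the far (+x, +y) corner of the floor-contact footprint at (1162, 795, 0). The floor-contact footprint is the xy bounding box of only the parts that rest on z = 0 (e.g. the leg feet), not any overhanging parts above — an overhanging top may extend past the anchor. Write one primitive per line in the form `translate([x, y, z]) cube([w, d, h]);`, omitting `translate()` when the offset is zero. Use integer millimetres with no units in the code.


translate([120, 478, 386]) cube([1042, 317, 44]);
translate([120, 478, 0]) cube([48, 48, 386]);
translate([120, 747, 0]) cube([48, 48, 386]);
translate([1114, 478, 0]) cube([48, 48, 386]);
translate([1114, 747, 0]) cube([48, 48, 386]);


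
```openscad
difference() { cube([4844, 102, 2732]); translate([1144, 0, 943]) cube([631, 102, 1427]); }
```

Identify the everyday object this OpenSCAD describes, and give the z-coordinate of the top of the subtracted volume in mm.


A wall with a window opening. The window head height is 2370 mm.

A wall with a rectangular opening subtracted — a window. Sill at z = 943, opening 1427 mm tall, so the head is at 943 + 1427 = 2370 mm.


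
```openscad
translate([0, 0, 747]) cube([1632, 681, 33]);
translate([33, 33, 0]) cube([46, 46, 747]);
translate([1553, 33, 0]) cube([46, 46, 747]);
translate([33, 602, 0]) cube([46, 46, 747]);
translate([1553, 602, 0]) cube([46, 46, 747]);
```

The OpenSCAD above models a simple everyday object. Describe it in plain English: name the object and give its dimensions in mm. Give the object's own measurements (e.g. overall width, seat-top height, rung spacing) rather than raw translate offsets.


A table: top 1632 mm (x) × 681 mm (y), 33 mm thick, upper face at z = 780 mm, on four 46×46 mm square legs, each inset 33 mm from the nearest pair of top edges from z = 0 to the bottom of the top.


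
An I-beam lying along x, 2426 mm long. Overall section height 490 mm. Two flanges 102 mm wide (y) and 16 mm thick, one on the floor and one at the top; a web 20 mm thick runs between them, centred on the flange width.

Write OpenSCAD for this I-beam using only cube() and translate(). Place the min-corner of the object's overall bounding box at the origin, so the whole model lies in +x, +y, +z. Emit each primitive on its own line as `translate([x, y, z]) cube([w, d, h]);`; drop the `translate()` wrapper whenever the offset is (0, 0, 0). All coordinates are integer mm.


cube([2426, 102, 16]);
translate([0, 41, 16]) cube([2426, 20, 458]);
translate([0, 0, 474]) cube([2426, 102, 16]);


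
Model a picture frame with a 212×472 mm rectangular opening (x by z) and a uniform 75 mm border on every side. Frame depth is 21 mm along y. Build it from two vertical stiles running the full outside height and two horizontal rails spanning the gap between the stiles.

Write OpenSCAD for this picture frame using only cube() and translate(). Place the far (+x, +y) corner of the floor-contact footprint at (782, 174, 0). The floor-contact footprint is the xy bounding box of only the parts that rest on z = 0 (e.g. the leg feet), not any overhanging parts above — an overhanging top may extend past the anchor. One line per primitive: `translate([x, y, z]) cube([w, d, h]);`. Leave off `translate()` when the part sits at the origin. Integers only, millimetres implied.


translate([420, 153, 0]) cube([75, 21, 622]);
translate([707, 153, 0]) cube([75, 21, 622]);
translate([495, 153, 0]) cube([212, 21, 75]);
translate([495, 153, 547]) cube([212, 21, 75]);
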